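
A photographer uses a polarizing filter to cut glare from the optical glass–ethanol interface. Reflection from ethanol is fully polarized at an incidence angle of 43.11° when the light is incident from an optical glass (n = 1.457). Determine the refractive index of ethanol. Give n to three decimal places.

At the polarizing angle, tan θ_B = n₂/n₁ with n₁ on the incident side (an optical glass) and n₂ on the transmitted side (ethanol).
n₂ = n₁ tan θ_B = 1.457 × tan 43.11° = 1.364.

n ≈ 1.364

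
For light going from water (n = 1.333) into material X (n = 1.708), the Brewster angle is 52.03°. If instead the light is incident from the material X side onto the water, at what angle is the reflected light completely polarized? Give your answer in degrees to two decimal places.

θ_B' ≈ 37.97°

tan θ_B' = n₁/n₂ = 1/tan θ_B, so θ_B' = 90° − θ_B.
θ_B' = 90° − 52.03° = 37.97°.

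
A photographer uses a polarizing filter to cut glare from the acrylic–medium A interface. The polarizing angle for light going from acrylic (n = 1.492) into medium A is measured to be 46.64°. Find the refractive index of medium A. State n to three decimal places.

At the polarizing angle, tan θ_B = n₂/n₁ with n₁ on the incident side (acrylic) and n₂ on the transmitted side (medium A).
n₂ = n₁ tan θ_B = 1.492 × tan 46.64° = 1.580.

n ≈ 1.580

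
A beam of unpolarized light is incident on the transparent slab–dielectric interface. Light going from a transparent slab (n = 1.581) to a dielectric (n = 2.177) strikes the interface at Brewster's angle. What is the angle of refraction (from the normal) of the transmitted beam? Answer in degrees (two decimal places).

θ_B = arctan(n₂/n₁) = arctan(2.177/1.581) = 54.01°.
At Brewster's angle the reflected and refracted rays are perpendicular, so θ_t = 90° − θ_B = 90° − 54.01° = 35.99°.

θ_t ≈ 35.99°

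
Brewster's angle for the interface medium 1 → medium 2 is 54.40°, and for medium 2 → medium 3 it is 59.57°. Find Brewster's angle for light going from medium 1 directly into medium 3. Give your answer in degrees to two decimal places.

θ_B ≈ 67.19°

tan θ_B(1→2) = n₂/n₁ = tan 54.40° = 1.3968.
tan θ_B(2→3) = n₃/n₂ = tan 59.57° = 1.7024.
n₃/n₁ = 2.3779. Then tan θ_B(1→3) = n₃/n₁, so θ_B(1→3) = arctan(2.3779) = 67.19°.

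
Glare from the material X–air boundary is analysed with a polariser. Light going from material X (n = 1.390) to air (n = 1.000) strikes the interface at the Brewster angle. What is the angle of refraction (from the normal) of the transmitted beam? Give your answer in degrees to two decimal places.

tan θ_B = n₂/n₁ = 1.000/1.390 = 0.7194, so θ_B = 35.73°.
The refracted ray is perpendicular to the reflected ray, so θ_t = 90° − θ_B = 54.27°.

θ_t ≈ 54.27°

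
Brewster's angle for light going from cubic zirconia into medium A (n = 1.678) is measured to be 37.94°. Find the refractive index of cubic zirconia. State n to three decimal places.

n ≈ 2.152

At Brewster's angle, tan θ_B = n₂/n₁ with n₁ on the incident side (cubic zirconia) and n₂ on the transmitted side (medium A).
n₁ = n₂ / tan θ_B = 1.678 / tan 37.94° = 2.152.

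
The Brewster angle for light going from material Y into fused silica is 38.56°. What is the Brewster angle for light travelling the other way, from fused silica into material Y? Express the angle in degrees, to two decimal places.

θ_B' ≈ 51.44°

Reversing the direction swaps n₁ and n₂, so tan θ_B' = 1/tan θ_B and θ_B' = 90° − θ_B.
Hence θ_B' = 90° − 38.56° = 51.44°.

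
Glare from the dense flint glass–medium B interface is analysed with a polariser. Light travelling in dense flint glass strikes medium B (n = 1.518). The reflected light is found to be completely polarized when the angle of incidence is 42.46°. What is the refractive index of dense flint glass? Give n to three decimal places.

At the Brewster angle, tan θ_B = n₂/n₁ with n₁ on the incident side (dense flint glass) and n₂ on the transmitted side (medium B).
n₁ = n₂ / tan θ_B = 1.518 / tan 42.46° = 1.659.

n ≈ 1.659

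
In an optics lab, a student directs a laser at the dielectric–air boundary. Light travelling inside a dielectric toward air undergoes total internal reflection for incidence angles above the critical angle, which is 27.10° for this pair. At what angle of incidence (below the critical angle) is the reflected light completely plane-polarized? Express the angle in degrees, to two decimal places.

θ_B ≈ 24.49°

n₂/n₁ = sin θ_c = sin 27.10° = 0.4555.
tan θ_B equals the same ratio, so θ_B = arctan(0.4555) = 24.49°.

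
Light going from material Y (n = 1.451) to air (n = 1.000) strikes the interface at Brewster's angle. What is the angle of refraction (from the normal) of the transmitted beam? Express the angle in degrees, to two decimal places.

θ_t ≈ 55.43°

tan θ_B = n₂/n₁ = 1.000/1.451 = 0.6892, so θ_B = 34.57°.
The refracted ray is perpendicular to the reflected ray, so θ_t = 90° − θ_B = 55.43°.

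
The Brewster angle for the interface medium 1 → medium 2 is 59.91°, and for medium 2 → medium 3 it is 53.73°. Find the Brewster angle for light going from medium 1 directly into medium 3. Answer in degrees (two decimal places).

n₂/n₁ = tan 59.91° = 1.7258 and n₃/n₂ = tan 53.73° = 1.3628.
n₃/n₁ = 2.3520. Then tan θ_B(1→3) = n₃/n₁, so θ_B(1→3) = arctan(2.3520) = 66.97°.

θ_B ≈ 66.97°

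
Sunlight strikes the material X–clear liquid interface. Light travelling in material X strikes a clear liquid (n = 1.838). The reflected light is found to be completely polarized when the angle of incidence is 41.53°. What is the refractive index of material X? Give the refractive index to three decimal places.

At Brewster's angle, tan θ_B = n₂/n₁ with n₁ on the incident side (material X) and n₂ on the transmitted side (a clear liquid).
n₁ = n₂ / tan θ_B = 1.838 / tan 41.53° = 2.075.

n ≈ 2.075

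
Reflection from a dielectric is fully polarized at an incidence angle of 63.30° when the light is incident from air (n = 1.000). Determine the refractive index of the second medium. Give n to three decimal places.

At the Brewster angle, tan θ_B = n₂/n₁ with n₁ on the incident side (air) and n₂ on the transmitted side (a dielectric).
n₂ = n₁ tan θ_B = 1.000 × tan 63.30° = 1.988.

n ≈ 1.988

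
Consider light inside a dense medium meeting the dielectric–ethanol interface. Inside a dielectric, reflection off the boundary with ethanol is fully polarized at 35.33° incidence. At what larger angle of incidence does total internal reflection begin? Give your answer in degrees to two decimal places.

n₂/n₁ = tan 35.33° = 0.7088; the critical angle satisfies sin θ_c = n₂/n₁.
θ_c = arcsin(0.7088) = 45.14°.

θ_c ≈ 45.14°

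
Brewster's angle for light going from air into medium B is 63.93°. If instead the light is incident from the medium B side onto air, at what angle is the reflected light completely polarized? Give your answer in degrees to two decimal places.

θ_B' ≈ 26.07°

Reversing the direction swaps n₁ and n₂, so tan θ_B' = 1/tan θ_B and θ_B' = 90° − θ_B.
Hence θ_B' = 90° − 63.93° = 26.07°.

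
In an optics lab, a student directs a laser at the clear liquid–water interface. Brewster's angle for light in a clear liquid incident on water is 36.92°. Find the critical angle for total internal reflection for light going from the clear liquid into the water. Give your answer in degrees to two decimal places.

From Brewster, n₂/n₁ = tan θ_B = tan 36.92° = 0.7514.
Then sin θ_c = n₂/n₁ = 0.7514, so θ_c = arcsin 0.7514 = 48.71°.

θ_c ≈ 48.71°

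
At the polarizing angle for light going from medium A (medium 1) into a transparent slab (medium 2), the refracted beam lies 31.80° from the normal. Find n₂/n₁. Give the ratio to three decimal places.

At Brewster incidence θ_B = 90° − θ_t = 90° − 31.80° = 58.20°.
Then n₂/n₁ = tan θ_B = tan 58.20° = 1.613.

n₂/n₁ ≈ 1.613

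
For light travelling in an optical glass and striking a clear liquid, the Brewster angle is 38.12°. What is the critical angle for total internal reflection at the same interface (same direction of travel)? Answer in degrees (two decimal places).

θ_c ≈ 51.69°

n₂/n₁ = tan 38.12° = 0.7847; the critical angle satisfies sin θ_c = n₂/n₁.
θ_c = arcsin(0.7847) = 51.69°.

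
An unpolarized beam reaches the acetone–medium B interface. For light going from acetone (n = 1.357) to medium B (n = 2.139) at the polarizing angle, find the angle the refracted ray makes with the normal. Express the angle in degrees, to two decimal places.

θ_t ≈ 32.39°

tan θ_B = n₂/n₁ = 2.139/1.357 = 1.5763, so θ_B = 57.61°.
Since θ_B + θ_t = 90° at Brewster incidence, θ_t = 90° − 57.61° = 32.39°.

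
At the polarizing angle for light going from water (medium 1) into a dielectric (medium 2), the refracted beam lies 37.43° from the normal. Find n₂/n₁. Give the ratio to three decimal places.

n₂/n₁ ≈ 1.307

θ_B + θ_t = 90°, so θ_B = 90° − 37.43° = 52.57°.
Then n₂/n₁ = tan θ_B = tan 52.57° = 1.307.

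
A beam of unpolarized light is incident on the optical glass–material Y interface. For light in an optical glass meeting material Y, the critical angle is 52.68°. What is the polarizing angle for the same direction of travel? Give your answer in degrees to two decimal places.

sin θ_c = n₂/n₁, so n₂/n₁ = sin 52.68° = 0.7953.
Brewster: tan θ_B = n₂/n₁ = 0.7953.
θ_B = arctan(0.7953) = 38.49°.

θ_B ≈ 38.49°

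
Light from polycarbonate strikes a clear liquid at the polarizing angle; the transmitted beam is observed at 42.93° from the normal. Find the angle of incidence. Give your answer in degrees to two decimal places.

θ_B ≈ 47.07°

Brewster's condition makes the reflected and refracted beams perpendicular: θ_B + θ_t = 90°.
θ_B = 90° − 42.93° = 47.07°.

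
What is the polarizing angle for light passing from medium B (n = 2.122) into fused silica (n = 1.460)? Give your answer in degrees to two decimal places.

Brewster's condition: tan θ_B = n₂/n₁ = 1.460/2.122 = 0.6880. Taking the arctangent, θ_B = 34.53°.

θ_B ≈ 34.53°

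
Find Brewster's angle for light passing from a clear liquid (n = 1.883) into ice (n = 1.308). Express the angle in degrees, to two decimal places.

θ_B ≈ 34.79°

Brewster's condition: tan θ_B = n₂/n₁ = 1.308/1.883 = 0.6946.
So θ_B = arctan 0.6946 = 34.79°.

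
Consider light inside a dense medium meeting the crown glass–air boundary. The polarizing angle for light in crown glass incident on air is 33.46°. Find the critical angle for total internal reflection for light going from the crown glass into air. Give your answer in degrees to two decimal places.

θ_c ≈ 41.37°

tan θ_B = n₂/n₁ = tan 33.46° = 0.6609.
Total internal reflection: sin θ_c = n₂/n₁ = 0.6609.
θ_c = arcsin(0.6609) = 41.37°.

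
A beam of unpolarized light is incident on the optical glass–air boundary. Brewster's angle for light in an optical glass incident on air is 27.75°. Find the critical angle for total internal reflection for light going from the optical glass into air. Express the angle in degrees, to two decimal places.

θ_c ≈ 31.74°

tan θ_B = n₂/n₁ = tan 27.75° = 0.5261.
Total internal reflection: sin θ_c = n₂/n₁ = 0.5261.
θ_c = arcsin(0.5261) = 31.74°.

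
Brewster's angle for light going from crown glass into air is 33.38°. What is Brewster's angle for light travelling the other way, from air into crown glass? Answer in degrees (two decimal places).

The two Brewster angles are complementary: θ_B' = 90° − θ_B = 90° − 33.38° = 56.62°.

θ_B' ≈ 56.62°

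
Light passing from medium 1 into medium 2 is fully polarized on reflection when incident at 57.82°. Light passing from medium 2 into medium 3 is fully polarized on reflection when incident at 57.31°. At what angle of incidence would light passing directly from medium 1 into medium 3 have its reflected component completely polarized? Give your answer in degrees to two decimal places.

Each Brewster angle gives a ratio: n₂/n₁ = tan 57.82° = 1.5892, n₃/n₂ = tan 57.31° = 1.5583.
So n₃/n₁ = (n₂/n₁)(n₃/n₂) = 1.5892 × 1.5583 = 2.4764.
θ_B(1→3) = arctan(2.4764) = 68.01°.

θ_B ≈ 68.01°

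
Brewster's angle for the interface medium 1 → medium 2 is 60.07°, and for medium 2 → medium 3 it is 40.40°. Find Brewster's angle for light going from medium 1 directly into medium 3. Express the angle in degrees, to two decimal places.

θ_B ≈ 55.92°

Each Brewster angle gives a ratio: n₂/n₁ = tan 60.07° = 1.7369, n₃/n₂ = tan 40.40° = 0.8511.
n₃/n₁ = 1.4783. Then tan θ_B(1→3) = n₃/n₁, so θ_B(1→3) = arctan(1.4783) = 55.92°.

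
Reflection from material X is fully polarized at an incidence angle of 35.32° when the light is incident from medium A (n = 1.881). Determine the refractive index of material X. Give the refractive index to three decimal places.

n ≈ 1.333

Brewster's law: tan θ_B = n₂/n₁ (light incident in medium A, refracted into material X).
n₂ = n₁ tan θ_B = 1.881 × tan 35.32° = 1.333.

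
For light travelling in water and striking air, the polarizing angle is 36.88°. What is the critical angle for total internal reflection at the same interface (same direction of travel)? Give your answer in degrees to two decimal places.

n₂/n₁ = tan 36.88° = 0.7503; the critical angle satisfies sin θ_c = n₂/n₁.
θ_c = arcsin(0.7503) = 48.61°.

θ_c ≈ 48.61°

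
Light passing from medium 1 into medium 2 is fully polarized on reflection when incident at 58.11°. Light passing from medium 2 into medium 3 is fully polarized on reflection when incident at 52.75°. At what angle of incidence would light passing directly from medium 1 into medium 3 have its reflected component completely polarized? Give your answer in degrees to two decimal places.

tan θ_B(1→2) = n₂/n₁ = tan 58.11° = 1.6072.
tan θ_B(2→3) = n₃/n₂ = tan 52.75° = 1.3151.
Multiplying, n₃/n₁ = 1.6072 × 1.3151 = 2.1136, and θ_B(1→3) = arctan 2.1136 = 64.68°.

θ_B ≈ 64.68°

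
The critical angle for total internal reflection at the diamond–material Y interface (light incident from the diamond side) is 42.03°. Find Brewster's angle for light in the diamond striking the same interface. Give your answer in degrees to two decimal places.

At the critical angle sin θ_c = n₂/n₁, giving n₂/n₁ = sin 42.03° = 0.6695.
Then tan θ_B = n₂/n₁ = 0.6695, so θ_B = arctan 0.6695 = 33.80°.

θ_B ≈ 33.80°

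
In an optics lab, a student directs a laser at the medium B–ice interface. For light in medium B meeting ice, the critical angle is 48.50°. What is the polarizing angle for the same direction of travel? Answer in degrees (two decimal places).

n₂/n₁ = sin θ_c = sin 48.50° = 0.7490.
tan θ_B equals the same ratio, so θ_B = arctan(0.7490) = 36.83°.

θ_B ≈ 36.83°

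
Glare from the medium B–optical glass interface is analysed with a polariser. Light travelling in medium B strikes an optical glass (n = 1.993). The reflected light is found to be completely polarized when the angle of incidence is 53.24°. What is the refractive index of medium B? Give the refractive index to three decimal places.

At the polarizing angle, tan θ_B = n₂/n₁ with n₁ on the incident side (medium B) and n₂ on the transmitted side (an optical glass).
n₁ = n₂ / tan θ_B = 1.993 / tan 53.24° = 1.489.

n ≈ 1.489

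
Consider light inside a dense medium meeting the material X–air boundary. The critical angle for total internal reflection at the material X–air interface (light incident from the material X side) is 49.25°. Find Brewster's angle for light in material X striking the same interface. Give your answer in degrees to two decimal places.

θ_B ≈ 37.15°

sin θ_c = n₂/n₁, so n₂/n₁ = sin 49.25° = 0.7576.
Brewster: tan θ_B = n₂/n₁ = 0.7576.
θ_B = arctan(0.7576) = 37.15°.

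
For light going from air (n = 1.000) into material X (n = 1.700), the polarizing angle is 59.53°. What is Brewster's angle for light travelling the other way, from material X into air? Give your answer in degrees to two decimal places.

θ_B' ≈ 30.47°

The two Brewster angles are complementary: θ_B' = 90° − θ_B = 90° − 59.53° = 30.47°.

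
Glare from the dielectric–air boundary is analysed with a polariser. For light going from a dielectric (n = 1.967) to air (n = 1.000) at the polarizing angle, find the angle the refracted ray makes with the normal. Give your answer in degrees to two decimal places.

First find Brewster's angle: tan θ_B = 1.000/1.967 = 0.5084, giving θ_B = 26.95°.
The refracted ray is perpendicular to the reflected ray, so θ_t = 90° − θ_B = 63.05°.

θ_t ≈ 63.05°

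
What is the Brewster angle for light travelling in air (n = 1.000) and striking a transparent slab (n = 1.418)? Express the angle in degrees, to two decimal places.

tan θ_B = n₂/n₁ = 1.418/1.000 = 1.4180.
So θ_B = arctan 1.4180 = 54.81°.

θ_B ≈ 54.81°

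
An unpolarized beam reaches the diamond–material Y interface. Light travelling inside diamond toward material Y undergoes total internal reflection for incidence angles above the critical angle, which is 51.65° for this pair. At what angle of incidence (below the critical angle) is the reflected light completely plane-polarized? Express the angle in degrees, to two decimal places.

θ_B ≈ 38.10°

n₂/n₁ = sin θ_c = sin 51.65° = 0.7842.
tan θ_B equals the same ratio, so θ_B = arctan(0.7842) = 38.10°.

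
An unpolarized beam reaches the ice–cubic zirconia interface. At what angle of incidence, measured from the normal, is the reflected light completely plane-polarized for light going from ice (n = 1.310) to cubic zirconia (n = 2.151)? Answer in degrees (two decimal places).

At Brewster's angle the reflected and refracted rays are perpendicular, which with Snell's law gives tan θ_B = n₂/n₁.
tan θ_B = n₂/n₁ = 2.151/1.310 = 1.6420.
θ_B = arctan(1.6420) = 58.66°.

θ_B ≈ 58.66°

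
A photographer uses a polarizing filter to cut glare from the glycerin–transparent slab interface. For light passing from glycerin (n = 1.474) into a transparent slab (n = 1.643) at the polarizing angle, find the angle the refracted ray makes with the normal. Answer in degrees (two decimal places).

θ_t ≈ 41.90°

tan θ_B = n₂/n₁ = 1.643/1.474 = 1.1147, so θ_B = 48.10°.
At Brewster's angle the reflected and refracted rays are perpendicular, so θ_t = 90° − θ_B = 90° − 48.10° = 41.90°.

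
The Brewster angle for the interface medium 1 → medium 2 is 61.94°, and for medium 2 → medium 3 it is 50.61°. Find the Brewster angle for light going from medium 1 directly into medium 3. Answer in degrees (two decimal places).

θ_B ≈ 66.36°

tan θ_B(1→2) = n₂/n₁ = tan 61.94° = 1.8760.
tan θ_B(2→3) = n₃/n₂ = tan 50.61° = 1.2179.
n₃/n₁ = 2.2847. Then tan θ_B(1→3) = n₃/n₁, so θ_B(1→3) = arctan(2.2847) = 66.36°.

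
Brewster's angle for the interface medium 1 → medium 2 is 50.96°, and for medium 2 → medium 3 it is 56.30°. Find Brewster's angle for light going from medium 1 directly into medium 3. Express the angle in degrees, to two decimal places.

tan θ_B(1→2) = n₂/n₁ = tan 50.96° = 1.2331.
tan θ_B(2→3) = n₃/n₂ = tan 56.30° = 1.4994.
So n₃/n₁ = (n₂/n₁)(n₃/n₂) = 1.2331 × 1.4994 = 1.8490.
θ_B(1→3) = arctan(1.8490) = 61.59°.

θ_B ≈ 61.59°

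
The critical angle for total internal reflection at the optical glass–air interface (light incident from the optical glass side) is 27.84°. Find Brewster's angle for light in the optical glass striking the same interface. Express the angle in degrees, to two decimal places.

At the critical angle sin θ_c = n₂/n₁, giving n₂/n₁ = sin 27.84° = 0.4670.
Then tan θ_B = n₂/n₁ = 0.4670, so θ_B = arctan 0.4670 = 25.03°.

θ_B ≈ 25.03°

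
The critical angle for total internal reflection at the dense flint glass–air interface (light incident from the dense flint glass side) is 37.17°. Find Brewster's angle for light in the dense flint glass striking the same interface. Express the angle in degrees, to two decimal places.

θ_B ≈ 31.14°

sin θ_c = n₂/n₁, so n₂/n₁ = sin 37.17° = 0.6042.
Brewster: tan θ_B = n₂/n₁ = 0.6042.
θ_B = arctan(0.6042) = 31.14°.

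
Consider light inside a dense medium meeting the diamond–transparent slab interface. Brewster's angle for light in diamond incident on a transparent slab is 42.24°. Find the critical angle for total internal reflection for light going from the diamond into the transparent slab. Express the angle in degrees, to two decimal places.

n₂/n₁ = tan 42.24° = 0.9080; the critical angle satisfies sin θ_c = n₂/n₁.
θ_c = arcsin(0.9080) = 65.23°.

θ_c ≈ 65.23°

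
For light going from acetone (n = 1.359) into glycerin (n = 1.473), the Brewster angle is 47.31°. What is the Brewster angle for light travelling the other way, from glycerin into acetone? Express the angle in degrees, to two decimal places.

The two Brewster angles are complementary: θ_B' = 90° − θ_B = 90° − 47.31° = 42.69°.

θ_B' ≈ 42.69°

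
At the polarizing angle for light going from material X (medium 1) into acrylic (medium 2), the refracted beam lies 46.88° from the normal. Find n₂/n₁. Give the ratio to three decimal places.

n₂/n₁ ≈ 0.936

At Brewster incidence θ_B = 90° − θ_t = 90° − 46.88° = 43.12°.
tan θ_B = n₂/n₁, so n₂/n₁ = tan 43.12° = 0.936.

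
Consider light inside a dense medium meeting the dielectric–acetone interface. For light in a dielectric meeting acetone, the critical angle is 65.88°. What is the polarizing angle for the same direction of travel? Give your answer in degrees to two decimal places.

At the critical angle sin θ_c = n₂/n₁, giving n₂/n₁ = sin 65.88° = 0.9127.
Then tan θ_B = n₂/n₁ = 0.9127, so θ_B = arctan 0.9127 = 42.39°.

θ_B ≈ 42.39°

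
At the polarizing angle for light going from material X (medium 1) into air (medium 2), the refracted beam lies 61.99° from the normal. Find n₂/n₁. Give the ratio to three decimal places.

θ_B + θ_t = 90°, so θ_B = 90° − 61.99° = 28.01°.
tan θ_B = n₂/n₁, so n₂/n₁ = tan 28.01° = 0.532.

n₂/n₁ ≈ 0.532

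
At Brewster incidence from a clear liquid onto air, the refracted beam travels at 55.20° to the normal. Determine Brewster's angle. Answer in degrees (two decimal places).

θ_B ≈ 34.80°

At Brewster's angle the reflected and refracted rays are perpendicular, so θ_B + θ_t = 90°.
θ_B = 90° − 55.20° = 34.80°.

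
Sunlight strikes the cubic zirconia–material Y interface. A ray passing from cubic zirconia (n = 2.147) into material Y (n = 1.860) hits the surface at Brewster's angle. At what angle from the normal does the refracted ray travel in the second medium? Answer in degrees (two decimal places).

tan θ_B = n₂/n₁ = 1.860/2.147 = 0.8663, so θ_B = 40.90°.
At Brewster's angle the reflected and refracted rays are perpendicular, so θ_t = 90° − θ_B = 90° − 40.90° = 49.10°.

θ_t ≈ 49.10°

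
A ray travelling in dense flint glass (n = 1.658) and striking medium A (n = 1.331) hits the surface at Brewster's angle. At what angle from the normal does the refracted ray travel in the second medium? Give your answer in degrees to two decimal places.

θ_t ≈ 51.24°

tan θ_B = n₂/n₁ = 1.331/1.658 = 0.8028, so θ_B = 38.76°.
The refracted ray is perpendicular to the reflected ray, so θ_t = 90° − θ_B = 51.24°.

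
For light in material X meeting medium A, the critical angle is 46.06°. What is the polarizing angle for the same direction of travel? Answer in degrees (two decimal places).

θ_B ≈ 35.76°

sin θ_c = n₂/n₁, so n₂/n₁ = sin 46.06° = 0.7201.
Brewster: tan θ_B = n₂/n₁ = 0.7201.
θ_B = arctan(0.7201) = 35.76°.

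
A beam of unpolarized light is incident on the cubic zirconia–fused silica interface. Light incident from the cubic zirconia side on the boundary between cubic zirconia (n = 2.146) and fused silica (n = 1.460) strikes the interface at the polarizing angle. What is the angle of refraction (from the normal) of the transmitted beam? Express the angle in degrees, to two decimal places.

θ_t ≈ 55.77°

θ_B = arctan(n₂/n₁) = arctan(1.460/2.146) = 34.23°.
Since θ_B + θ_t = 90° at Brewster incidence, θ_t = 90° − 34.23° = 55.77°.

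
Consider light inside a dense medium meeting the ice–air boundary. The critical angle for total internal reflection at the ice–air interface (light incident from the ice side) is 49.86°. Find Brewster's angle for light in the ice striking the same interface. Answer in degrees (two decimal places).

θ_B ≈ 37.40°

At the critical angle sin θ_c = n₂/n₁, giving n₂/n₁ = sin 49.86° = 0.7645.
Then tan θ_B = n₂/n₁ = 0.7645, so θ_B = arctan 0.7645 = 37.40°.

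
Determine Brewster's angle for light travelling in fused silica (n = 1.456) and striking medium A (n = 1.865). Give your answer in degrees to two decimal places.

At Brewster's angle the reflected and refracted rays are perpendicular, which with Snell's law gives tan θ_B = n₂/n₁.
Here n₂/n₁ = 1.865/1.456 = 1.2809, and Brewster's law gives tan θ_B = n₂/n₁. Taking the arctangent, θ_B = 52.02°.

θ_B ≈ 52.02°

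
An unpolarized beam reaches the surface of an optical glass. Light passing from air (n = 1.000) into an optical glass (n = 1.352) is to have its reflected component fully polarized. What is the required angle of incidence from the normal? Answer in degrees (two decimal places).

Brewster's condition: tan θ_B = n₂/n₁ = 1.352/1.000 = 1.3520. Taking the arctangent, θ_B = 53.51°.

θ_B ≈ 53.51°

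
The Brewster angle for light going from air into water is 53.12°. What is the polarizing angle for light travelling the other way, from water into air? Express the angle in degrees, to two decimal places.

The two Brewster angles are complementary: θ_B' = 90° − θ_B = 90° − 53.12° = 36.88°.

θ_B' ≈ 36.88°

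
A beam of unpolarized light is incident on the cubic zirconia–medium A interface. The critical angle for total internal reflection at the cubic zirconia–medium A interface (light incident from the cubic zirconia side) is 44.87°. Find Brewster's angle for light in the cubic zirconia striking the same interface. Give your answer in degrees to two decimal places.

sin θ_c = n₂/n₁, so n₂/n₁ = sin 44.87° = 0.7055.
Brewster: tan θ_B = n₂/n₁ = 0.7055.
θ_B = arctan(0.7055) = 35.20°.

θ_B ≈ 35.20°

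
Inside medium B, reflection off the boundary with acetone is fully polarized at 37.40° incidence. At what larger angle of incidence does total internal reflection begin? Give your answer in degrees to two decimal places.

θ_c ≈ 49.87°

tan θ_B = n₂/n₁ = tan 37.40° = 0.7646.
Total internal reflection: sin θ_c = n₂/n₁ = 0.7646.
θ_c = arcsin(0.7646) = 49.87°.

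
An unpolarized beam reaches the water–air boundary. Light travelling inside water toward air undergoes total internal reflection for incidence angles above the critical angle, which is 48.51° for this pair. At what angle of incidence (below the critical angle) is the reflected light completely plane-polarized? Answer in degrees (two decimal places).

θ_B ≈ 36.84°

sin θ_c = n₂/n₁, so n₂/n₁ = sin 48.51° = 0.7491.
Brewster: tan θ_B = n₂/n₁ = 0.7491.
θ_B = arctan(0.7491) = 36.84°.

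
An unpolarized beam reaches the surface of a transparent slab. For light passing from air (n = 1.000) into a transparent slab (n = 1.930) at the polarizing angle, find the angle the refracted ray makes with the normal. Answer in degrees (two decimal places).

θ_B = arctan(n₂/n₁) = arctan(1.930/1.000) = 62.61°.
At Brewster's angle the reflected and refracted rays are perpendicular, so θ_t = 90° − θ_B = 90° − 62.61° = 27.39°.

θ_t ≈ 27.39°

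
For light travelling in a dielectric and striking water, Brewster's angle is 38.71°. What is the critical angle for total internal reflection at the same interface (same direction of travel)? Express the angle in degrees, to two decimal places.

From Brewster, n₂/n₁ = tan θ_B = tan 38.71° = 0.8014.
Then sin θ_c = n₂/n₁ = 0.8014, so θ_c = arcsin 0.8014 = 53.27°.

θ_c ≈ 53.27°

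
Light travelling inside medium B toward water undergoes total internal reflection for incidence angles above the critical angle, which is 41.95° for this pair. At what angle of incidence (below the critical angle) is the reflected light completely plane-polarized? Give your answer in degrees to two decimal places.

At the critical angle sin θ_c = n₂/n₁, giving n₂/n₁ = sin 41.95° = 0.6685.
Then tan θ_B = n₂/n₁ = 0.6685, so θ_B = arctan 0.6685 = 33.76°.

θ_B ≈ 33.76°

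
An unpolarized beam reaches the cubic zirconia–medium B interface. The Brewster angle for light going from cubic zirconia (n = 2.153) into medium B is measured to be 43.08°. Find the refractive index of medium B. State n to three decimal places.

At the Brewster angle, tan θ_B = n₂/n₁ with n₁ on the incident side (cubic zirconia) and n₂ on the transmitted side (medium B).
n₂ = n₁ tan θ_B = 2.153 × tan 43.08° = 2.013.

n ≈ 2.013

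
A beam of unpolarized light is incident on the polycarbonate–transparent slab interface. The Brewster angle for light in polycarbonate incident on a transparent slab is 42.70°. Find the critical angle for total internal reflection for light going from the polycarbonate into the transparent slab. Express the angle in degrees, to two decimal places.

n₂/n₁ = tan 42.70° = 0.9228; the critical angle satisfies sin θ_c = n₂/n₁.
θ_c = arcsin(0.9228) = 67.33°.

θ_c ≈ 67.33°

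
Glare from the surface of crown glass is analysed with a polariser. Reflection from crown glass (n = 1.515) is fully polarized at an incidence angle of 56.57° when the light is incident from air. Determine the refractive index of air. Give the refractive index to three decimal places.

n ≈ 1.000

Brewster's law: tan θ_B = n₂/n₁ (light incident in air, refracted into crown glass).
n₁ = n₂ / tan θ_B = 1.515 / tan 56.57° = 1.000.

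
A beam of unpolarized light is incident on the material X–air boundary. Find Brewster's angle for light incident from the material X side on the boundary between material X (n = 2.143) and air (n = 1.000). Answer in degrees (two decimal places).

θ_B ≈ 25.02°

The reflected p-component vanishes when tan θ_B = n₂/n₁.
Here n₂/n₁ = 1.000/2.143 = 0.4666, and Brewster's law gives tan θ_B = n₂/n₁. Taking the arctangent, θ_B = 25.02°.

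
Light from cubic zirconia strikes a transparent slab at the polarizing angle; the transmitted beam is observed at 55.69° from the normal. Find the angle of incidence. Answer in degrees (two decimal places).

θ_B ≈ 34.31°

Brewster's condition makes the reflected and refracted beams perpendicular: θ_B + θ_t = 90°.
So θ_B = 90° − θ_t = 90° − 55.69° = 34.31°.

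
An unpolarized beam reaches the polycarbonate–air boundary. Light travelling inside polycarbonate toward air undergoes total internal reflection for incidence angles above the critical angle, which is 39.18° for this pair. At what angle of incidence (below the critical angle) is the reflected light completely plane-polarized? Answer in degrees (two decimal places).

θ_B ≈ 32.28°

sin θ_c = n₂/n₁, so n₂/n₁ = sin 39.18° = 0.6318.
Brewster: tan θ_B = n₂/n₁ = 0.6318.
θ_B = arctan(0.6318) = 32.28°.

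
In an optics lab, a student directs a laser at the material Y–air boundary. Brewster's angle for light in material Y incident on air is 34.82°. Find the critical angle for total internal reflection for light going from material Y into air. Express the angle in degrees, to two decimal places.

θ_c ≈ 44.07°

From Brewster, n₂/n₁ = tan θ_B = tan 34.82° = 0.6955.
Then sin θ_c = n₂/n₁ = 0.6955, so θ_c = arcsin 0.6955 = 44.07°.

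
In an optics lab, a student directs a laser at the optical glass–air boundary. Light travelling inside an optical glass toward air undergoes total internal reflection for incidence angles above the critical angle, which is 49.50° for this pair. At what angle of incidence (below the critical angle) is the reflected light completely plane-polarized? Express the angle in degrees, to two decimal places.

θ_B ≈ 37.25°

sin θ_c = n₂/n₁, so n₂/n₁ = sin 49.50° = 0.7604.
Brewster: tan θ_B = n₂/n₁ = 0.7604.
θ_B = arctan(0.7604) = 37.25°.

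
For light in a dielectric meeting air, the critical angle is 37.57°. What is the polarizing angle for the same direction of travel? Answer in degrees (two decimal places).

θ_B ≈ 31.37°

At the critical angle sin θ_c = n₂/n₁, giving n₂/n₁ = sin 37.57° = 0.6097.
Then tan θ_B = n₂/n₁ = 0.6097, so θ_B = arctan 0.6097 = 31.37°.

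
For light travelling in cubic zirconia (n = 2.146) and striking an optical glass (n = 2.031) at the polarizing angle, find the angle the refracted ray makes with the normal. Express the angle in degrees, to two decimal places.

First find Brewster's angle: tan θ_B = 2.031/2.146 = 0.9464, giving θ_B = 43.42°.
Since θ_B + θ_t = 90° at Brewster incidence, θ_t = 90° − 43.42° = 46.58°.

θ_t ≈ 46.58°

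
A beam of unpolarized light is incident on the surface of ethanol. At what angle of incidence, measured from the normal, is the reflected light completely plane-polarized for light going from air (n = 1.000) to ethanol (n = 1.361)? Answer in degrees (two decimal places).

The reflected p-component vanishes when tan θ_B = n₂/n₁.
Brewster's condition: tan θ_B = n₂/n₁ = 1.361/1.000 = 1.3610.
So θ_B = arctan 1.3610 = 53.69°.

θ_B ≈ 53.69°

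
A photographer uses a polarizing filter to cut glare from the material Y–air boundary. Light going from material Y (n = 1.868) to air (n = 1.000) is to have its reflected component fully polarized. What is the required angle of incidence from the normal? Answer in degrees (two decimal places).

θ_B ≈ 28.16°

tan θ_B = n₂/n₁ = 1.000/1.868 = 0.5353.
So θ_B = arctan 0.5353 = 28.16°.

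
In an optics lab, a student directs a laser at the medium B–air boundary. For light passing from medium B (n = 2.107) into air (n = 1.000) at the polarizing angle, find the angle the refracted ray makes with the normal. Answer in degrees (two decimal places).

θ_t ≈ 64.61°

tan θ_B = n₂/n₁ = 1.000/2.107 = 0.4746, so θ_B = 25.39°.
The refracted ray is perpendicular to the reflected ray, so θ_t = 90° − θ_B = 64.61°.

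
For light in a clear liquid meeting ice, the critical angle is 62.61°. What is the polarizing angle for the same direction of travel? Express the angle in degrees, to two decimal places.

θ_B ≈ 41.60°

At the critical angle sin θ_c = n₂/n₁, giving n₂/n₁ = sin 62.61° = 0.8879.
Then tan θ_B = n₂/n₁ = 0.8879, so θ_B = arctan 0.8879 = 41.60°.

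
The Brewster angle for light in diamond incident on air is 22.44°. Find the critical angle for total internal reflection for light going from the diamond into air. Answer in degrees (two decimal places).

n₂/n₁ = tan 22.44° = 0.4130; the critical angle satisfies sin θ_c = n₂/n₁.
θ_c = arcsin(0.4130) = 24.39°.

θ_c ≈ 24.39°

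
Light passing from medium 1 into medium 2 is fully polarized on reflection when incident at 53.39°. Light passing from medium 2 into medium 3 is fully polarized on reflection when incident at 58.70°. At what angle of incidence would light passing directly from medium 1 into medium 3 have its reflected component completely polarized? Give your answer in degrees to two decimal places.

θ_B ≈ 65.69°

tan θ_B(1→2) = n₂/n₁ = tan 53.39° = 1.3460.
tan θ_B(2→3) = n₃/n₂ = tan 58.70° = 1.6447.
So n₃/n₁ = (n₂/n₁)(n₃/n₂) = 1.3460 × 1.6447 = 2.2138.
θ_B(1→3) = arctan(2.2138) = 65.69°.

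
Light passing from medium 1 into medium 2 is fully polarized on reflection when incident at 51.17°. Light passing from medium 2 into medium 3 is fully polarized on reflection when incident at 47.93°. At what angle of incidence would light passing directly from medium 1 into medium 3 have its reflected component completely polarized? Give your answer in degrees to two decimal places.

θ_B ≈ 54.00°

Each Brewster angle gives a ratio: n₂/n₁ = tan 51.17° = 1.2424, n₃/n₂ = tan 47.93° = 1.1079.
So n₃/n₁ = (n₂/n₁)(n₃/n₂) = 1.2424 × 1.1079 = 1.3765.
θ_B(1→3) = arctan(1.3765) = 54.00°.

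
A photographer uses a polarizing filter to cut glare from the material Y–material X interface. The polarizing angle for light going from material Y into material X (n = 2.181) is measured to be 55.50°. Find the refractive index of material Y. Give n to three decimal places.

Brewster's law: tan θ_B = n₂/n₁ (light incident in material Y, refracted into material X).
n₁ = n₂ / tan θ_B = 2.181 / tan 55.50° = 1.499.

n ≈ 1.499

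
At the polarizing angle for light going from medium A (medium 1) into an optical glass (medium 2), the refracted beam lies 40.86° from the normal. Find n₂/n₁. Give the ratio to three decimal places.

At Brewster incidence θ_B = 90° − θ_t = 90° − 40.86° = 49.14°.
tan θ_B = n₂/n₁, so n₂/n₁ = tan 49.14° = 1.156.

n₂/n₁ ≈ 1.156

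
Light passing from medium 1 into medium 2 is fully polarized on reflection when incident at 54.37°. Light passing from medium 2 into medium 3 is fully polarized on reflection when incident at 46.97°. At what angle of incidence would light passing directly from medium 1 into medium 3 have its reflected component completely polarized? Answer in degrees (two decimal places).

θ_B ≈ 56.22°

tan θ_B(1→2) = n₂/n₁ = tan 54.37° = 1.3952.
tan θ_B(2→3) = n₃/n₂ = tan 46.97° = 1.0712.
So n₃/n₁ = (n₂/n₁)(n₃/n₂) = 1.3952 × 1.0712 = 1.4946.
θ_B(1→3) = arctan(1.4946) = 56.22°.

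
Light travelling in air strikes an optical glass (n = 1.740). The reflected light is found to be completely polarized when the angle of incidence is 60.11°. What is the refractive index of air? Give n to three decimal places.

n ≈ 1.000

At the Brewster angle, tan θ_B = n₂/n₁ with n₁ on the incident side (air) and n₂ on the transmitted side (an optical glass).
n₁ = n₂ / tan θ_B = 1.740 / tan 60.11° = 1.000.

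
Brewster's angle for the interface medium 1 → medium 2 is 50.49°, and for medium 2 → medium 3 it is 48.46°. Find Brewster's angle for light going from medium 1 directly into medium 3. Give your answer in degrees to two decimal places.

θ_B ≈ 53.85°

n₂/n₁ = tan 50.49° = 1.2127 and n₃/n₂ = tan 48.46° = 1.1287.
n₃/n₁ = 1.3687. Then tan θ_B(1→3) = n₃/n₁, so θ_B(1→3) = arctan(1.3687) = 53.85°.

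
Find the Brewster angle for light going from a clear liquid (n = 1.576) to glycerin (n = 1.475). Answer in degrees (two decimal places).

θ_B ≈ 43.10°

tan θ_B = n₂/n₁ = 1.475/1.576 = 0.9359.
θ_B = arctan(0.9359) = 43.10°.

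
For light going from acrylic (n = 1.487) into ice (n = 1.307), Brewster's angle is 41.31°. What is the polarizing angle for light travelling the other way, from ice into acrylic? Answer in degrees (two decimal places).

tan θ_B' = n₁/n₂ = 1/tan θ_B, so θ_B' = 90° − θ_B.
θ_B' = 90° − 41.31° = 48.69°.

θ_B' ≈ 48.69°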